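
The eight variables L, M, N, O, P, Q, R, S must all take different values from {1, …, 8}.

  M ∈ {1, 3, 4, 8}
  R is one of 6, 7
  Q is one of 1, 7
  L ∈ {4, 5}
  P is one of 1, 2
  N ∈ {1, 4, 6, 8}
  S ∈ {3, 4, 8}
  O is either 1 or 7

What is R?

The 8 variables together cover exactly {1, 2, 3, 4, 5, 6, 7, 8} — 8 values for 8 variables — and 2 appears only in P's list, so P = 2.
The 7 still-open variables together cover exactly {1, 3, 4, 5, 6, 7, 8} — 7 values for 7 variables — and 5 appears only in L's list, so L = 5.
O and Q between them cover only {1, 7} — a naked pair. Remove those values from M, N, R.
So R = 6.

6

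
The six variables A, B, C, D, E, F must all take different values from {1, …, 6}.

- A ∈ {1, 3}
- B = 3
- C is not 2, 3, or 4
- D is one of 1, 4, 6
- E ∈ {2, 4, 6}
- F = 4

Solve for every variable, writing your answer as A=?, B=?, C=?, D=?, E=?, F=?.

A=1, B=3, C=5, D=6, E=2, F=4

B's domain is down to {3}, so B = 3. Strike 3 from A.
That leaves F = 4. Remove 4 from D, E.
A must be 1 (only option left). Eliminate 1 elsewhere: C, D.
D must be 6 (only option left). Eliminate 6 elsewhere: C, E.
E has just one choice, so E = 2.
C must be 5 (only option left).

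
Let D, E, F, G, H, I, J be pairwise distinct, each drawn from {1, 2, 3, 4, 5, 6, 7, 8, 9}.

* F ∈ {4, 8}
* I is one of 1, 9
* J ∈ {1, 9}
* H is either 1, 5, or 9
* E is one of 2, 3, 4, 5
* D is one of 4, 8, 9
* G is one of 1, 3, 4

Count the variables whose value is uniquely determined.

Among the 7 variables, 2 fits only E (and all 7 values in {1, 2, 3, 4, 5, 8, 9} must be used), so E = 2.
The 6 still-open variables draw from only 6 values {1, 3, 4, 5, 8, 9}, so each is used; only G can be 3, hence G = 3.
The 5 still-open variables draw from only 5 values {1, 4, 5, 8, 9}, so each is used; only H can be 5, hence H = 5.
The 2 variables I and J are confined to {1, 9}, which locks those values in; drop them from D.
Determined: E=2, G=3, H=5. The other variables each still have more than one consistent value. That makes 3.

3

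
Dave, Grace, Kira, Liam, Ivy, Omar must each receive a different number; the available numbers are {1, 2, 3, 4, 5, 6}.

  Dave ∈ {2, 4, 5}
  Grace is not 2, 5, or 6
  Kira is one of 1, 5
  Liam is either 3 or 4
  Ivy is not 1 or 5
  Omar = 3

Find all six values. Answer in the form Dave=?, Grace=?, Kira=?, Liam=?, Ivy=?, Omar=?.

Dave=2, Grace=1, Kira=5, Liam=4, Ivy=6, Omar=3

Omar must be 3 (only option left). Remove 3 from Grace, Liam, Ivy.
Liam has just one choice, so Liam = 4. Remove 4 from Dave, Grace, Ivy.
Grace has just one choice, so Grace = 1. Remove 1 from Kira.
Kira has just one choice, so Kira = 5. So Dave can't be 5.
Dave's domain is down to {2}, so Dave = 2. Remove 2 from Ivy.
Ivy has just one choice, so Ivy = 6.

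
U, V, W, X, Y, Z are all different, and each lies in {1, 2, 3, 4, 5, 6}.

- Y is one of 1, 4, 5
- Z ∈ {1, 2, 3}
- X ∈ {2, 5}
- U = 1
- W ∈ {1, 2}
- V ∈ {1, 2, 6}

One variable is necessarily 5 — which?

X

U must be 1 (only option left). Strike 1 from V, W, Y, Z.
That leaves W = 2. Eliminate 2 elsewhere: V, X, Z.
So 5 goes to X.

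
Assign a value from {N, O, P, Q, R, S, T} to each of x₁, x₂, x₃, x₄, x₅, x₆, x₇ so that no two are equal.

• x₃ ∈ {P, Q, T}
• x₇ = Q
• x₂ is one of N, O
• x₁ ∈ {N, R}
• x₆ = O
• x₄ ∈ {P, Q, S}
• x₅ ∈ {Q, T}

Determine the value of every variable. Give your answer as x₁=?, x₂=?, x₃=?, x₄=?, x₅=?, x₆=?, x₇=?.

x₁=R, x₂=N, x₃=P, x₄=S, x₅=T, x₆=O, x₇=Q

x₆ must be O (only option left). Strike O from x₂.
That leaves x₇ = Q. Eliminate Q elsewhere: x₃, x₄, x₅.
x₂'s domain is down to {N}, so x₂ = N. Eliminate N elsewhere: x₁.
x₅'s domain is down to {T}, so x₅ = T. Eliminate T elsewhere: x₃.
x₁ has just one choice, so x₁ = R.
x₃ must be P (only option left). Strike P from x₄.
That leaves x₄ = S.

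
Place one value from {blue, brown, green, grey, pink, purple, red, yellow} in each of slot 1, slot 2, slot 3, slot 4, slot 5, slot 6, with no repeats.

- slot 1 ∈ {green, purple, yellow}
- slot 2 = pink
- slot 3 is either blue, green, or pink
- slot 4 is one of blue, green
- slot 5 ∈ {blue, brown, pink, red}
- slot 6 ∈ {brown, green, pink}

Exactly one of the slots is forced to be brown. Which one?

slot 2's domain is down to {pink}, so slot 2 = pink. Strike pink from slot 3, slot 5, slot 6.
slot 3 and slot 4 between them cover only {blue, green} — a naked pair. Remove those values from slot 1, slot 5, slot 6.
So brown goes to slot 6.

slot 6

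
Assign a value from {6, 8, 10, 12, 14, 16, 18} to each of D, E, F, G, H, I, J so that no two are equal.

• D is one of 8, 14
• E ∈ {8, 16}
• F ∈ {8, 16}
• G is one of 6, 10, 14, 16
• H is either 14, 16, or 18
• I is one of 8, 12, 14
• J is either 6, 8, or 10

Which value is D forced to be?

The 7 variables draw from only 7 values {6, 8, 10, 12, 14, 16, 18}, so each is used; only I can be 12, hence I = 12.
Among the 6 still-open variables, 18 fits only H (and all 6 values in {6, 8, 10, 14, 16, 18} must be used), so H = 18.
E and F share exactly the 2 values {8, 16}; by pigeonhole those values go to them, so strike 8, 16 from D, G, J.
So D = 14.

14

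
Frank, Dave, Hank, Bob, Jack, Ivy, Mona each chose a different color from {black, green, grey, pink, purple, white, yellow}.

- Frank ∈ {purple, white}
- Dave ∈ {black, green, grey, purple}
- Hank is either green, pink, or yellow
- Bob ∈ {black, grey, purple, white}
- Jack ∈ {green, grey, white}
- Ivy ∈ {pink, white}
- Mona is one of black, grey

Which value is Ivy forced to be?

Among the 7 variables, yellow fits only Hank (and all 7 values in {black, green, grey, pink, purple, white, yellow} must be used), so Hank = yellow.
The 6 still-open variables together cover exactly {black, green, grey, pink, purple, white} — 6 values for 6 variables — and pink appears only in Ivy's list, so Ivy = pink.

pink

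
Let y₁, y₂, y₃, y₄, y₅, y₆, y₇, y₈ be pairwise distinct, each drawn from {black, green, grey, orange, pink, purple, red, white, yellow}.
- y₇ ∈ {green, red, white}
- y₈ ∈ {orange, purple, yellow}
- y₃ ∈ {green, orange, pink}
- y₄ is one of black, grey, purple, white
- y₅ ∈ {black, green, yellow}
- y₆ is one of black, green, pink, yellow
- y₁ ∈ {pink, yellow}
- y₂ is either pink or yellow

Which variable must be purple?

y₈

The 2 variables y₁ and y₂ are confined to {pink, yellow}, which locks those values in; drop them from y₃, y₅, y₆, y₈.
y₅ and y₆ share exactly the 2 values {black, green}; by pigeonhole those values go to them, so strike black, green from y₃, y₄, y₇.
y₃ has just one choice, so y₃ = orange. Remove orange from y₈.
So purple goes to y₈.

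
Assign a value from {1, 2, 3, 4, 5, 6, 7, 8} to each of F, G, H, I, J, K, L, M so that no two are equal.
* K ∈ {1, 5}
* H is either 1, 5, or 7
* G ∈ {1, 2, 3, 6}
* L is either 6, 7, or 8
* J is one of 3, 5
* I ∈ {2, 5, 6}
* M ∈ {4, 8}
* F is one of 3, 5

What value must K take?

The 8 variables together cover exactly {1, 2, 3, 4, 5, 6, 7, 8} — 8 values for 8 variables — and 4 appears only in M's list, so M = 4.
The 7 still-open variables together cover exactly {1, 2, 3, 5, 6, 7, 8} — 7 values for 7 variables — and 8 appears only in L's list, so L = 8.
The 6 still-open variables draw from only 6 values {1, 2, 3, 5, 6, 7}, so each is used; only H can be 7, hence H = 7.
F and J between them cover only {3, 5} — a naked pair. Remove those values from G, I, K.
So K = 1.

1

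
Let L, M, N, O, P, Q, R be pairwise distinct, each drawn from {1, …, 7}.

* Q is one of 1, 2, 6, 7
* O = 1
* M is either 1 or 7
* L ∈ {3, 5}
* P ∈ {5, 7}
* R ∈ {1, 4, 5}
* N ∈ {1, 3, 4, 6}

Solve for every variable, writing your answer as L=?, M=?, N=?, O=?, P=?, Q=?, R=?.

O's domain is down to {1}, so O = 1. Eliminate 1 elsewhere: M, N, Q, R.
That leaves M = 7. So P, Q can't be 7.
That leaves P = 5. So L, R can't be 5.
R's domain is down to {4}, so R = 4. Remove 4 from N.
L has just one choice, so L = 3. Eliminate 3 elsewhere: N.
N must be 6 (only option left). Eliminate 6 elsewhere: Q.
That leaves Q = 2.

L=3, M=7, N=6, O=1, P=5, Q=2, R=4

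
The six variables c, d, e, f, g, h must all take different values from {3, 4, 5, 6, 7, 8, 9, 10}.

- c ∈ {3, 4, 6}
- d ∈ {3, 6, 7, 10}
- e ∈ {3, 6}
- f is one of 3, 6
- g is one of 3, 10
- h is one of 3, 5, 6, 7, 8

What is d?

e and f between them cover only {3, 6} — a naked pair. Remove those values from c, d, g, h.
c must be 4 (only option left).
g must be 10 (only option left). Strike 10 from d.
So d = 7.

7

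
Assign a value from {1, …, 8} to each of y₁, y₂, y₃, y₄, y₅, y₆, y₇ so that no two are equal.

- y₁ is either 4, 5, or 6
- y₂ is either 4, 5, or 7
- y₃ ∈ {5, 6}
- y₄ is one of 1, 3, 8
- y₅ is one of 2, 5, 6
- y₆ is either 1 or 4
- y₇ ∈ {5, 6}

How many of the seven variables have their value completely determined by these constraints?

The 2 variables y₃ and y₇ are confined to {5, 6}, which locks those values in; drop them from y₁, y₂, y₅.
y₁ has just one choice, so y₁ = 4. Remove 4 from y₂, y₆.
y₂ has just one choice, so y₂ = 7.
y₅'s domain is down to {2}, so y₅ = 2.
y₆'s domain is down to {1}, so y₆ = 1. So y₄ can't be 1.
Determined: y₁=4, y₂=7, y₅=2, y₆=1. The other variables each still have more than one consistent value. That makes 4.

4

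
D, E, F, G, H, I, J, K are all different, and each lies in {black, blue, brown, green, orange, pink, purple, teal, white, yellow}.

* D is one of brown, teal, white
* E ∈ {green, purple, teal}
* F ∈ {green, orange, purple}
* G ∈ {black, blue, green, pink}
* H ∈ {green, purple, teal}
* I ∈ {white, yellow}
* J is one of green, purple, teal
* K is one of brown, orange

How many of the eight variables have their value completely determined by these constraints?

4

The 3 variables E, H, J are confined to {green, purple, teal}, which locks those values in; drop them from D, F, G.
F's domain is down to {orange}, so F = orange. So K can't be orange.
K has just one choice, so K = brown. Strike brown from D.
D's domain is down to {white}, so D = white. Remove white from I.
I has just one choice, so I = yellow.
Determined: D=white, F=orange, I=yellow, K=brown. The other variables each still have more than one consistent value. That makes 4.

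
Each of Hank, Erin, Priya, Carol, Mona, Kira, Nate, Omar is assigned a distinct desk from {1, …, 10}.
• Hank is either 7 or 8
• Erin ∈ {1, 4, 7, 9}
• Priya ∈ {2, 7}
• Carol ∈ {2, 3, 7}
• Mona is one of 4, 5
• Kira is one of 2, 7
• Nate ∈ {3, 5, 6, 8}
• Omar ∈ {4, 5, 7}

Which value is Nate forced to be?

The 2 variables Priya and Kira are confined to {2, 7}, which locks those values in; drop them from Hank, Erin, Carol, Omar.
That leaves Hank = 8. Strike 8 from Nate.
That leaves Carol = 3. So Nate can't be 3.
Mona and Omar share exactly the 2 values {4, 5}; by pigeonhole those values go to them, so strike 4, 5 from Erin, Nate.
So Nate = 6.

6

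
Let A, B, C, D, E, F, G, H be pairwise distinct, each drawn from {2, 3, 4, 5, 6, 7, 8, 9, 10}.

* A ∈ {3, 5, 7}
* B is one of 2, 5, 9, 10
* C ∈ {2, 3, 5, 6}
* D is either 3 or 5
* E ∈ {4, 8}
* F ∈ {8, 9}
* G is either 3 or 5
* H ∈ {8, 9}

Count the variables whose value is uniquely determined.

The 2 variables D and G are confined to {3, 5}, which locks those values in; drop them from A, B, C.
A must be 7 (only option left).
The 2 variables F and H are confined to {8, 9}, which locks those values in; drop them from B, E.
That leaves E = 4.
Determined: A=7, E=4. The other variables each still have more than one consistent value. That makes 2.

2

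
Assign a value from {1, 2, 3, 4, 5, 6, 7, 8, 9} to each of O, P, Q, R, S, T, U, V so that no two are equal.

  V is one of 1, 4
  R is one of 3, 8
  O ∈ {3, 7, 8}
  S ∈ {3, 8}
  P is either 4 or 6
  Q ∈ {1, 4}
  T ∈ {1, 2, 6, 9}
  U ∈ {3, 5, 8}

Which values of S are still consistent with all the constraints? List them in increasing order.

The 2 variables Q and V are confined to {1, 4}, which locks those values in; drop them from P, T.
P's domain is down to {6}, so P = 6. Remove 6 from T.
The 2 variables R and S are confined to {3, 8}, which locks those values in; drop them from O, U.
That leaves O = 7.
U must be 5 (only option left).
No further eliminations apply; S can still be any of 3, 8.

3, 8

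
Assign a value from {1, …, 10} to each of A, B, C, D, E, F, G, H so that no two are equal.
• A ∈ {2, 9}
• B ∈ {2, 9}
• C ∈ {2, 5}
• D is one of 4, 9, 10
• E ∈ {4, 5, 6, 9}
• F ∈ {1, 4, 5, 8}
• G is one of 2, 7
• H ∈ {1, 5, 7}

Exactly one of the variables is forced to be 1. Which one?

A and B between them cover only {2, 9} — a naked pair. Remove those values from C, D, E, G.
C's domain is down to {5}, so C = 5. Eliminate 5 elsewhere: E, F, H.
That leaves G = 7. Remove 7 from H.
So 1 goes to H.

H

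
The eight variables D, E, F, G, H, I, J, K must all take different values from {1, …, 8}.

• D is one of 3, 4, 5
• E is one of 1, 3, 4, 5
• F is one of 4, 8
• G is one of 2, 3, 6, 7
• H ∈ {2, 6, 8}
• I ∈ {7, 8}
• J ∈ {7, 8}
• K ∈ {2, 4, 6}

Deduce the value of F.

The 8 variables together cover exactly {1, 2, 3, 4, 5, 6, 7, 8} — 8 values for 8 variables — and 1 appears only in E's list, so E = 1.
The 7 still-open variables together cover exactly {2, 3, 4, 5, 6, 7, 8} — 7 values for 7 variables — and 5 appears only in D's list, so D = 5.
Among the 6 still-open variables, 3 fits only G (and all 6 values in {2, 3, 4, 6, 7, 8} must be used), so G = 3.
I and J share exactly the 2 values {7, 8}; by pigeonhole those values go to them, so strike 7, 8 from F, H.
So F = 4.

4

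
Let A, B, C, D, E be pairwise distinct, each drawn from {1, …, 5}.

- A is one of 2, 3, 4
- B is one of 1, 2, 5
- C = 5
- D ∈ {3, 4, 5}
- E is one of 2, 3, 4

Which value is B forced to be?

1

C must be 5 (only option left). Remove 5 from B, D.
The 4 still-open variables draw from only 4 values {1, 2, 3, 4}, so each is used; only B can be 1, hence B = 1.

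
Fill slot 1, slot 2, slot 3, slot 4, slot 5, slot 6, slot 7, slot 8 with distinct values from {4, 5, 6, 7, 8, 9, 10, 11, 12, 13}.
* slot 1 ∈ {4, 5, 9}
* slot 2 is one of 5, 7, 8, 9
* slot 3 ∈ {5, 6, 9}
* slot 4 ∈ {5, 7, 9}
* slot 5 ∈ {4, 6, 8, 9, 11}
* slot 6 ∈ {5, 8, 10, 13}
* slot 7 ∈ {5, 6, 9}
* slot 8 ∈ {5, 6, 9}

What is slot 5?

The 3 variables slot 3, slot 7, slot 8 are confined to {5, 6, 9}, which locks those values in; drop them from slot 1, slot 2, slot 4, slot 5, slot 6.
slot 1 has just one choice, so slot 1 = 4. So slot 5 can't be 4.
That leaves slot 4 = 7. So slot 2 can't be 7.
slot 2's domain is down to {8}, so slot 2 = 8. So slot 5, slot 6 can't be 8.
So slot 5 = 11.

11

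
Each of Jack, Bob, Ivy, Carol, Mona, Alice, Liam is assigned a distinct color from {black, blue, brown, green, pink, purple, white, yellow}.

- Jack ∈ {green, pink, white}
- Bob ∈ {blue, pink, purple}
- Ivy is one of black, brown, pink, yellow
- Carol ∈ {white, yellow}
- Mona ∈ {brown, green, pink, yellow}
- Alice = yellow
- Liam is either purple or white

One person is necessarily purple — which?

Liam

Alice has just one choice, so Alice = yellow. Remove yellow from Ivy, Carol, Mona.
Carol must be white (only option left). Eliminate white elsewhere: Jack, Liam.
So purple goes to Liam.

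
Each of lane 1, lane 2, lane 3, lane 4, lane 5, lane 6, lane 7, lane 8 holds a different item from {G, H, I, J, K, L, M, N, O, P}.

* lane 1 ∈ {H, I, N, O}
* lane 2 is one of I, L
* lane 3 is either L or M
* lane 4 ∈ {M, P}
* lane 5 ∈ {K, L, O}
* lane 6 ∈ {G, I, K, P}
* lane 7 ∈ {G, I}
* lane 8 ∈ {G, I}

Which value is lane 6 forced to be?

K

lane 7 and lane 8 between them cover only {G, I} — a naked pair. Remove those values from lane 1, lane 2, lane 6.
lane 2 has just one choice, so lane 2 = L. Eliminate L elsewhere: lane 3, lane 5.
lane 3's domain is down to {M}, so lane 3 = M. Strike M from lane 4.
lane 4 must be P (only option left). Eliminate P elsewhere: lane 6.
So lane 6 = K.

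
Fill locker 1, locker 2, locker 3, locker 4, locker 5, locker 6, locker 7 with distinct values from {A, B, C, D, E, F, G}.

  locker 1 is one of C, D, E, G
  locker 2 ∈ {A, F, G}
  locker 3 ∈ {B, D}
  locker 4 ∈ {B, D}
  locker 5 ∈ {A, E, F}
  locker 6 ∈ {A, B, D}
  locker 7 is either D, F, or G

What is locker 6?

A

The 7 variables draw from only 7 values {A, B, C, D, E, F, G}, so each is used; only locker 1 can be C, hence locker 1 = C.
The 6 still-open variables together cover exactly {A, B, D, E, F, G} — 6 values for 6 variables — and E appears only in locker 5's list, so locker 5 = E.
The 2 variables locker 3 and locker 4 are confined to {B, D}, which locks those values in; drop them from locker 6, locker 7.
So locker 6 = A.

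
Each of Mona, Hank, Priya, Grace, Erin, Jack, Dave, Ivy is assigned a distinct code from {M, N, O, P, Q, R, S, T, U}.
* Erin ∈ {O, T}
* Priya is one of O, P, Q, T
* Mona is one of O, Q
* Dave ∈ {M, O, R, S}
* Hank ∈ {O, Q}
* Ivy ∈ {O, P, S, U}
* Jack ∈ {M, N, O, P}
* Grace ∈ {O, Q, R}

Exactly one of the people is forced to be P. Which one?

The 2 variables Mona and Hank are confined to {O, Q}, which locks those values in; drop them from Priya, Grace, Erin, Jack, Dave, Ivy.
Grace must be R (only option left). Eliminate R elsewhere: Dave.
Erin's domain is down to {T}, so Erin = T. So Priya can't be T.

Priya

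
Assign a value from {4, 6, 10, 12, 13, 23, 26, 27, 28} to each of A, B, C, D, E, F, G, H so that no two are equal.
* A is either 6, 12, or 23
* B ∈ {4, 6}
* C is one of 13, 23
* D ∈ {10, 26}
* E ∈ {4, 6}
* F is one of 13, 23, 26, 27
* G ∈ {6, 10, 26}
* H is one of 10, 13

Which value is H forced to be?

Among the 8 variables, 12 fits only A (and all 8 values in {4, 6, 10, 12, 13, 23, 26, 27} must be used), so A = 12.
The 7 still-open variables draw from only 7 values {4, 6, 10, 13, 23, 26, 27}, so each is used; only F can be 27, hence F = 27.
The 6 still-open variables draw from only 6 values {4, 6, 10, 13, 23, 26}, so each is used; only C can be 23, hence C = 23.
The 5 still-open variables together cover exactly {4, 6, 10, 13, 26} — 5 values for 5 variables — and 13 appears only in H's list, so H = 13.

13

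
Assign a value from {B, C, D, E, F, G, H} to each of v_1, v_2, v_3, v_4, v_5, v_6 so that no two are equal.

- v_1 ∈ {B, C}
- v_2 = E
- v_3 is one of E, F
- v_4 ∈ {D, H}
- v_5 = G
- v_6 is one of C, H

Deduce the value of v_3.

v_2 has just one choice, so v_2 = E. Eliminate E elsewhere: v_3.
So v_3 = F.

F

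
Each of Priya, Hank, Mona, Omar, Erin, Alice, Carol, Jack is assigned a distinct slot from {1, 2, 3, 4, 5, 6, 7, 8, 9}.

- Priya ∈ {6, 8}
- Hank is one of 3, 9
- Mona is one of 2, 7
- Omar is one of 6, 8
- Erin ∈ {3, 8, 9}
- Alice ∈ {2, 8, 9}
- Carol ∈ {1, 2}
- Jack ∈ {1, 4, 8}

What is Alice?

2

Among the 8 variables, 4 fits only Jack (and all 8 values in {1, 2, 3, 4, 6, 7, 8, 9} must be used), so Jack = 4.
The 7 still-open variables draw from only 7 values {1, 2, 3, 6, 7, 8, 9}, so each is used; only Carol can be 1, hence Carol = 1.
Among the 6 still-open variables, 7 fits only Mona (and all 6 values in {2, 3, 6, 7, 8, 9} must be used), so Mona = 7.
Among the 5 still-open variables, 2 fits only Alice (and all 5 values in {2, 3, 6, 8, 9} must be used), so Alice = 2.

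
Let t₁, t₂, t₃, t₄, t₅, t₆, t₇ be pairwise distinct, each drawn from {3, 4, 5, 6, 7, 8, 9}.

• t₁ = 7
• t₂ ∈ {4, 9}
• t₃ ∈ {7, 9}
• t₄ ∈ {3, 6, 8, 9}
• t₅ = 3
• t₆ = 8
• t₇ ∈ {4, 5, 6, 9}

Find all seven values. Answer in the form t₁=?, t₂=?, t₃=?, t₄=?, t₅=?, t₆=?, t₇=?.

t₁=7, t₂=4, t₃=9, t₄=6, t₅=3, t₆=8, t₇=5

t₁ has just one choice, so t₁ = 7. Remove 7 from t₃.
t₃ has just one choice, so t₃ = 9. Strike 9 from t₂, t₄, t₇.
t₅ has just one choice, so t₅ = 3. Remove 3 from t₄.
t₆ must be 8 (only option left). Strike 8 from t₄.
t₂'s domain is down to {4}, so t₂ = 4. Eliminate 4 elsewhere: t₇.
t₄ must be 6 (only option left). Eliminate 6 elsewhere: t₇.
t₇'s domain is down to {5}, so t₇ = 5.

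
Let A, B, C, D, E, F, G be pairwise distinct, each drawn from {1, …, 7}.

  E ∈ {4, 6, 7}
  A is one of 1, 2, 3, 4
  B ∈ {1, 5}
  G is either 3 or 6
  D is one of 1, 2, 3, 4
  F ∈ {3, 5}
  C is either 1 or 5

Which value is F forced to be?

3

The 7 variables together cover exactly {1, 2, 3, 4, 5, 6, 7} — 7 values for 7 variables — and 7 appears only in E's list, so E = 7.
The 6 still-open variables draw from only 6 values {1, 2, 3, 4, 5, 6}, so each is used; only G can be 6, hence G = 6.
B and C between them cover only {1, 5} — a naked pair. Remove those values from A, D, F.
So F = 3.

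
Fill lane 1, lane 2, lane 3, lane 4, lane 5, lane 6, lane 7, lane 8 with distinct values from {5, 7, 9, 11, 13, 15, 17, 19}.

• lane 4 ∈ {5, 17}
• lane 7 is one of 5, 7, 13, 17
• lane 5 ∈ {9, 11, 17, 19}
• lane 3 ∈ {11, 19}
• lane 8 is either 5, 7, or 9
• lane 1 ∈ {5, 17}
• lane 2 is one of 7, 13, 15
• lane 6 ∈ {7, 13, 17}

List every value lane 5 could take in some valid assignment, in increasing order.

11, 19

The 8 variables together cover exactly {5, 7, 9, 11, 13, 15, 17, 19} — 8 values for 8 variables — and 15 appears only in lane 2's list, so lane 2 = 15.
lane 1 and lane 4 share exactly the 2 values {5, 17}; by pigeonhole those values go to them, so strike 5, 17 from lane 5, lane 6, lane 7, lane 8.
lane 6 and lane 7 between them cover only {7, 13} — a naked pair. Remove those values from lane 8.
lane 8's domain is down to {9}, so lane 8 = 9. Eliminate 9 elsewhere: lane 5.
No further eliminations apply; lane 5 can still be any of 11, 19.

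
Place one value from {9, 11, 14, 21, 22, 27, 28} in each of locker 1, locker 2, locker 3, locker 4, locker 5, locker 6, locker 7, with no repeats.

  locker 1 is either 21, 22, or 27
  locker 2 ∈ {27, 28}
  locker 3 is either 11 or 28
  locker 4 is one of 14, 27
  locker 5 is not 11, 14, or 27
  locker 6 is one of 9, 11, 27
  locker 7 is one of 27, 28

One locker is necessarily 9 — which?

Among the 7 variables, 14 fits only locker 4 (and all 7 values in {9, 11, 14, 21, 22, 27, 28} must be used), so locker 4 = 14.
locker 2 and locker 7 share exactly the 2 values {27, 28}; by pigeonhole those values go to them, so strike 27, 28 from locker 1, locker 3, locker 5, locker 6.
locker 3's domain is down to {11}, so locker 3 = 11. Remove 11 from locker 6.
So 9 goes to locker 6.

locker 6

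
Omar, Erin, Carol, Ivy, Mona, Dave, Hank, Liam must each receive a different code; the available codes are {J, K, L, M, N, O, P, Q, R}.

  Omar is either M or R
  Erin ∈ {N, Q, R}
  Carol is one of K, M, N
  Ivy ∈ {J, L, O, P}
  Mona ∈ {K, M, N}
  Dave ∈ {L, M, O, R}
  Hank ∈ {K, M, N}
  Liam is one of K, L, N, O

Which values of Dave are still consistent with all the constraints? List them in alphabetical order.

Carol, Mona, Hank share exactly the 3 values {K, M, N}; by pigeonhole those values go to them, so strike K, M, N from Omar, Erin, Dave, Liam.
That leaves Omar = R. So Erin, Dave can't be R.
That leaves Erin = Q.
The 2 variables Dave and Liam are confined to {L, O}, which locks those values in; drop them from Ivy.
No further eliminations apply; Dave can still be any of L, O.

L, O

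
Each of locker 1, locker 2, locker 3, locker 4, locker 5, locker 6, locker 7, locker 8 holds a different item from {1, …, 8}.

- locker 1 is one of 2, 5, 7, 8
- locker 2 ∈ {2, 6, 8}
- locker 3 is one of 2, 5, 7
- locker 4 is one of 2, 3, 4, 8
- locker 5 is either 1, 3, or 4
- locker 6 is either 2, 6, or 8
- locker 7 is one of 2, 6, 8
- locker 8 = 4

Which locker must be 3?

locker 4

locker 8 has just one choice, so locker 8 = 4. Eliminate 4 elsewhere: locker 4, locker 5.
The 7 still-open variables draw from only 7 values {1, 2, 3, 5, 6, 7, 8}, so each is used; only locker 5 can be 1, hence locker 5 = 1.
The 6 still-open variables draw from only 6 values {2, 3, 5, 6, 7, 8}, so each is used; only locker 4 can be 3, hence locker 4 = 3.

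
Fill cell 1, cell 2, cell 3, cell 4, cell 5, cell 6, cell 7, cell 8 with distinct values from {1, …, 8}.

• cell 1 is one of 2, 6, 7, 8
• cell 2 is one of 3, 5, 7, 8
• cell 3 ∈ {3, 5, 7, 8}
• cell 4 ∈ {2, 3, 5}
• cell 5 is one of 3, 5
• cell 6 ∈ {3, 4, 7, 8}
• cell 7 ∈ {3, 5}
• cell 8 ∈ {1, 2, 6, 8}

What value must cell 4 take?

2

The 8 variables draw from only 8 values {1, 2, 3, 4, 5, 6, 7, 8}, so each is used; only cell 8 can be 1, hence cell 8 = 1.
Among the 7 still-open variables, 4 fits only cell 6 (and all 7 values in {2, 3, 4, 5, 6, 7, 8} must be used), so cell 6 = 4.
The 6 still-open variables draw from only 6 values {2, 3, 5, 6, 7, 8}, so each is used; only cell 1 can be 6, hence cell 1 = 6.
The 5 still-open variables draw from only 5 values {2, 3, 5, 7, 8}, so each is used; only cell 4 can be 2, hence cell 4 = 2.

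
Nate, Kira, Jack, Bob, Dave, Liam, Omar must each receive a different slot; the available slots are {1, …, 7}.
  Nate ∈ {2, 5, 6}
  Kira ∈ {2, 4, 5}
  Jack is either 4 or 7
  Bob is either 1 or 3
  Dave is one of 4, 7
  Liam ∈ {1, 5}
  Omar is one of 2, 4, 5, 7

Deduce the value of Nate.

6

The 7 variables draw from only 7 values {1, 2, 3, 4, 5, 6, 7}, so each is used; only Bob can be 3, hence Bob = 3.
The 6 still-open variables draw from only 6 values {1, 2, 4, 5, 6, 7}, so each is used; only Liam can be 1, hence Liam = 1.
The 5 still-open variables draw from only 5 values {2, 4, 5, 6, 7}, so each is used; only Nate can be 6, hence Nate = 6.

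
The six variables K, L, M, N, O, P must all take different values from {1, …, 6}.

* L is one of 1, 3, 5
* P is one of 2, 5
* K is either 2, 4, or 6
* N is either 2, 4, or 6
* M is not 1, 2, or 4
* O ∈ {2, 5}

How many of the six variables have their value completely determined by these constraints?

The 6 variables draw from only 6 values {1, 2, 3, 4, 5, 6}, so each is used; only L can be 1, hence L = 1.
Among the 5 still-open variables, 3 fits only M (and all 5 values in {2, 3, 4, 5, 6} must be used), so M = 3.
The 2 variables O and P are confined to {2, 5}, which locks those values in; drop them from K, N.
Determined: L=1, M=3. The other variables each still have more than one consistent value. That makes 2.

2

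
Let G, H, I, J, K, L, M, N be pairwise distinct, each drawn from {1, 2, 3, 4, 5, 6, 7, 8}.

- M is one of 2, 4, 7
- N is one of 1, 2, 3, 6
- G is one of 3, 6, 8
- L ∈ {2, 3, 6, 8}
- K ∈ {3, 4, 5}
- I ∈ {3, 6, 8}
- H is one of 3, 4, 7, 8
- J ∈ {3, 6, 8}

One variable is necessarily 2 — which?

L

The 8 variables draw from only 8 values {1, 2, 3, 4, 5, 6, 7, 8}, so each is used; only N can be 1, hence N = 1.
The 7 still-open variables together cover exactly {2, 3, 4, 5, 6, 7, 8} — 7 values for 7 variables — and 5 appears only in K's list, so K = 5.
G, I, J share exactly the 3 values {3, 6, 8}; by pigeonhole those values go to them, so strike 3, 6, 8 from H, L.
So 2 goes to L.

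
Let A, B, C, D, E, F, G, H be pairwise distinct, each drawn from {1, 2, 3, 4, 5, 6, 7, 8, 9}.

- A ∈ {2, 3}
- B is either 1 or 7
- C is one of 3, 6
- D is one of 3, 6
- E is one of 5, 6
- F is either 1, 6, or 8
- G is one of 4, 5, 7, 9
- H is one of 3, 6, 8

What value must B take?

The 2 variables C and D are confined to {3, 6}, which locks those values in; drop them from A, E, F, H.
A's domain is down to {2}, so A = 2.
E must be 5 (only option left). Eliminate 5 elsewhere: G.
H's domain is down to {8}, so H = 8. Remove 8 from F.
That leaves F = 1. Eliminate 1 elsewhere: B.
So B = 7.

7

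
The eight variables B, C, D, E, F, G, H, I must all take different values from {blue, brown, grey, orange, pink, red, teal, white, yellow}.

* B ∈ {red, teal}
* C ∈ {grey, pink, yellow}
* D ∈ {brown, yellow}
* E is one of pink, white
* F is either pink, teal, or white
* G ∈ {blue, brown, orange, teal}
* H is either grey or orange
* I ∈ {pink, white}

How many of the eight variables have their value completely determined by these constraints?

E and I share exactly the 2 values {pink, white}; by pigeonhole those values go to them, so strike pink, white from C, F.
F must be teal (only option left). So B, G can't be teal.
B has just one choice, so B = red.
Determined: B=red, F=teal. The other variables each still have more than one consistent value. That makes 2.

2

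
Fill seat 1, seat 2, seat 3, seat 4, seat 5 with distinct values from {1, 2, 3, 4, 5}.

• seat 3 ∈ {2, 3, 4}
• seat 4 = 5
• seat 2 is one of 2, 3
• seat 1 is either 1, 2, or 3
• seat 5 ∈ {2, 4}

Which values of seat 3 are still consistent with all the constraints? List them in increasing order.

2, 3, 4

seat 4 must be 5 (only option left).
The 4 still-open variables together cover exactly {1, 2, 3, 4} — 4 values for 4 variables — and 1 appears only in seat 1's list, so seat 1 = 1.
No further eliminations apply; seat 3 can still be any of 2, 3, 4.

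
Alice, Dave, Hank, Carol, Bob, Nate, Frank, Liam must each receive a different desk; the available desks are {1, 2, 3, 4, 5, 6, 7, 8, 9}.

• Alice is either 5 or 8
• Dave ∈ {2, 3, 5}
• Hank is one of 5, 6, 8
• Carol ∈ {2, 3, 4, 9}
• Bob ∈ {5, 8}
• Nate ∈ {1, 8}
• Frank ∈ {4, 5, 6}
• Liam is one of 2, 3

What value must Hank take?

6

The 8 variables draw from only 8 values {1, 2, 3, 4, 5, 6, 8, 9}, so each is used; only Nate can be 1, hence Nate = 1.
Among the 7 still-open variables, 9 fits only Carol (and all 7 values in {2, 3, 4, 5, 6, 8, 9} must be used), so Carol = 9.
The 6 still-open variables draw from only 6 values {2, 3, 4, 5, 6, 8}, so each is used; only Frank can be 4, hence Frank = 4.
The 5 still-open variables draw from only 5 values {2, 3, 5, 6, 8}, so each is used; only Hank can be 6, hence Hank = 6.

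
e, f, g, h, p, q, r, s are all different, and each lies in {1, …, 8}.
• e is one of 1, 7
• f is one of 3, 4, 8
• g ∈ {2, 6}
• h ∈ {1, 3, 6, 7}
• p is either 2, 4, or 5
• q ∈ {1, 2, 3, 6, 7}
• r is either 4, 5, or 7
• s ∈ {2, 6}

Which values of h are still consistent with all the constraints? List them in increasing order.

The 8 variables together cover exactly {1, 2, 3, 4, 5, 6, 7, 8} — 8 values for 8 variables — and 8 appears only in f's list, so f = 8.
g and s between them cover only {2, 6} — a naked pair. Remove those values from h, p, q.
The 3 variables e, h, q are confined to {1, 3, 7}, which locks those values in; drop them from r.
No further eliminations apply; h can still be any of 1, 3, 7.

1, 3, 7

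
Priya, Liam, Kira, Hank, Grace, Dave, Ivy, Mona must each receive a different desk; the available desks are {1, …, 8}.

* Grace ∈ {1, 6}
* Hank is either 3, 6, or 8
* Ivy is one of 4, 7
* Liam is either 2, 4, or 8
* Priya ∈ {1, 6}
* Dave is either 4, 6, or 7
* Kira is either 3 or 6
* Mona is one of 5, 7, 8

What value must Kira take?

3

The 8 variables draw from only 8 values {1, 2, 3, 4, 5, 6, 7, 8}, so each is used; only Liam can be 2, hence Liam = 2.
Among the 7 still-open variables, 5 fits only Mona (and all 7 values in {1, 3, 4, 5, 6, 7, 8} must be used), so Mona = 5.
The 6 still-open variables draw from only 6 values {1, 3, 4, 6, 7, 8}, so each is used; only Hank can be 8, hence Hank = 8.
Among the 5 still-open variables, 3 fits only Kira (and all 5 values in {1, 3, 4, 6, 7} must be used), so Kira = 3.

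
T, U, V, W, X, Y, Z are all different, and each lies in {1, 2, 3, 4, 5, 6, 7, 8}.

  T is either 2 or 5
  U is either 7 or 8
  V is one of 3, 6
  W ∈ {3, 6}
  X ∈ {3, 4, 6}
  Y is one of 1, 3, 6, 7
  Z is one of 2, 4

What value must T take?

V and W between them cover only {3, 6} — a naked pair. Remove those values from X, Y.
X has just one choice, so X = 4. Remove 4 from Z.
That leaves Z = 2. So T can't be 2.
So T = 5.

5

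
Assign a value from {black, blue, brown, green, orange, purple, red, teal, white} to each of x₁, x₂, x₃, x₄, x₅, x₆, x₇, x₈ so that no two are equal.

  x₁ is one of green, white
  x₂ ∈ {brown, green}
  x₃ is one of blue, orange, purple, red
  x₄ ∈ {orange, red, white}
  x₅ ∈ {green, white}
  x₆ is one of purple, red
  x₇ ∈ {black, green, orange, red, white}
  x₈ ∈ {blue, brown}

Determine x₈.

blue

The 8 variables together cover exactly {black, blue, brown, green, orange, purple, red, white} — 8 values for 8 variables — and black appears only in x₇'s list, so x₇ = black.
x₁ and x₅ between them cover only {green, white} — a naked pair. Remove those values from x₂, x₄.
That leaves x₂ = brown. Strike brown from x₈.
So x₈ = blue.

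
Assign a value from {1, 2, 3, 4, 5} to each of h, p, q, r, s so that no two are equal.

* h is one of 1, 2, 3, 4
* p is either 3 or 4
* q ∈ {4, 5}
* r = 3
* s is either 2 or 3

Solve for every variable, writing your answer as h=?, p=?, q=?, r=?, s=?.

h=1, p=4, q=5, r=3, s=2

r must be 3 (only option left). Eliminate 3 elsewhere: h, p, s.
s has just one choice, so s = 2. Eliminate 2 elsewhere: h.
p's domain is down to {4}, so p = 4. Strike 4 from h, q.
That leaves q = 5.
h's domain is down to {1}, so h = 1.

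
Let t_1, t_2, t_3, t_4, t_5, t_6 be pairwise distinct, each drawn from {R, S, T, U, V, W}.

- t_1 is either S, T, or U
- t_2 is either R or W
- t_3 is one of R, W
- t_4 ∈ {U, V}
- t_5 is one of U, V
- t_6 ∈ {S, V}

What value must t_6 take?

The 6 variables together cover exactly {R, S, T, U, V, W} — 6 values for 6 variables — and T appears only in t_1's list, so t_1 = T.
The 5 still-open variables draw from only 5 values {R, S, U, V, W}, so each is used; only t_6 can be S, hence t_6 = S.

S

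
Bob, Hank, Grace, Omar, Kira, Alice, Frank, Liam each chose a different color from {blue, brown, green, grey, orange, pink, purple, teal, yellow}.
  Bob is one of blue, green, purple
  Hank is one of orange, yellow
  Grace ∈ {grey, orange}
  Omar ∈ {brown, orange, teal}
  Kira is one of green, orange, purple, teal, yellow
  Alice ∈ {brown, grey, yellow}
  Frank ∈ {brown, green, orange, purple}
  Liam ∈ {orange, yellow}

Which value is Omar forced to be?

teal

The 8 variables draw from only 8 values {blue, brown, green, grey, orange, purple, teal, yellow}, so each is used; only Bob can be blue, hence Bob = blue.
Hank and Liam between them cover only {orange, yellow} — a naked pair. Remove those values from Grace, Omar, Kira, Alice, Frank.
Grace's domain is down to {grey}, so Grace = grey. Eliminate grey elsewhere: Alice.
Alice must be brown (only option left). So Omar, Frank can't be brown.
So Omar = teal.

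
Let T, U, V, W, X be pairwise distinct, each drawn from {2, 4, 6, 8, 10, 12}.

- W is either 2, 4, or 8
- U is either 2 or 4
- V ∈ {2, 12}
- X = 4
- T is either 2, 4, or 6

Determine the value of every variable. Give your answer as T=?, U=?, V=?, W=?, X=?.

X has just one choice, so X = 4. Remove 4 from T, U, W.
That leaves U = 2. Eliminate 2 elsewhere: T, V, W.
V's domain is down to {12}, so V = 12.
That leaves W = 8.
T has just one choice, so T = 6.

T=6, U=2, V=12, W=8, X=4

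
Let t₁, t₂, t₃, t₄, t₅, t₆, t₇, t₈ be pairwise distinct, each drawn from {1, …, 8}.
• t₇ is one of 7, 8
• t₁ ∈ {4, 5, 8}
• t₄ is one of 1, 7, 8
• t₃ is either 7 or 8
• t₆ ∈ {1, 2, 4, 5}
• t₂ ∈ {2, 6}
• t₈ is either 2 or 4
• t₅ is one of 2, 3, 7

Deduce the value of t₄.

The 8 variables together cover exactly {1, 2, 3, 4, 5, 6, 7, 8} — 8 values for 8 variables — and 3 appears only in t₅'s list, so t₅ = 3.
The 7 still-open variables draw from only 7 values {1, 2, 4, 5, 6, 7, 8}, so each is used; only t₂ can be 6, hence t₂ = 6.
t₃ and t₇ share exactly the 2 values {7, 8}; by pigeonhole those values go to them, so strike 7, 8 from t₁, t₄.
So t₄ = 1.

1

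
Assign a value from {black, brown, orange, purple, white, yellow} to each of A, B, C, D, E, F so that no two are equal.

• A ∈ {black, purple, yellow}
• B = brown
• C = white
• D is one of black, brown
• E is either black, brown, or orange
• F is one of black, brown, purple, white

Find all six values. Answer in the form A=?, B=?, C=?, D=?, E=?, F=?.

A=yellow, B=brown, C=white, D=black, E=orange, F=purple

B must be brown (only option left). Eliminate brown elsewhere: D, E, F.
That leaves C = white. Strike white from F.
D must be black (only option left). So A, E, F can't be black.
E must be orange (only option left).
F has just one choice, so F = purple. Eliminate purple elsewhere: A.
That leaves A = yellow.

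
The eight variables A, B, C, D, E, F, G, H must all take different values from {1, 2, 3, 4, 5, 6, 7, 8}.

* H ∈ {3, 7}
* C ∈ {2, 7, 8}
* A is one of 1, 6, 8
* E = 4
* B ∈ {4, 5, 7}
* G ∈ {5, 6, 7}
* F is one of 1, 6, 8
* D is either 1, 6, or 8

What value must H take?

E's domain is down to {4}, so E = 4. Remove 4 from B.
The 7 still-open variables together cover exactly {1, 2, 3, 5, 6, 7, 8} — 7 values for 7 variables — and 2 appears only in C's list, so C = 2.
Among the 6 still-open variables, 3 fits only H (and all 6 values in {1, 3, 5, 6, 7, 8} must be used), so H = 3.

3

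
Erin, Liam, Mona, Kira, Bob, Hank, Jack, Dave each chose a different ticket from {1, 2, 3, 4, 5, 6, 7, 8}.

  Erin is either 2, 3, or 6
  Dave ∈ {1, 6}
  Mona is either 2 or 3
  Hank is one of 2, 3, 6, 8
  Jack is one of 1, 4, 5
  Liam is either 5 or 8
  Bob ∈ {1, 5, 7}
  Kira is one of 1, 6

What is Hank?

8

The 8 variables draw from only 8 values {1, 2, 3, 4, 5, 6, 7, 8}, so each is used; only Jack can be 4, hence Jack = 4.
Among the 7 still-open variables, 7 fits only Bob (and all 7 values in {1, 2, 3, 5, 6, 7, 8} must be used), so Bob = 7.
Among the 6 still-open variables, 5 fits only Liam (and all 6 values in {1, 2, 3, 5, 6, 8} must be used), so Liam = 5.
The 5 still-open variables together cover exactly {1, 2, 3, 6, 8} — 5 values for 5 variables — and 8 appears only in Hank's list, so Hank = 8.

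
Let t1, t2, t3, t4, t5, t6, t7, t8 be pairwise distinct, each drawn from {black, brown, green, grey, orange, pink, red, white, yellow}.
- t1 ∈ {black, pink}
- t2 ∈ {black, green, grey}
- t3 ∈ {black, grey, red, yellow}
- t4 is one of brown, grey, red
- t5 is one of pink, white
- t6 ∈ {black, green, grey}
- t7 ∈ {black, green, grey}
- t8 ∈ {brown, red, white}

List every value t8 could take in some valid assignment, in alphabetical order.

brown, red

The 8 variables together cover exactly {black, brown, green, grey, pink, red, white, yellow} — 8 values for 8 variables — and yellow appears only in t3's list, so t3 = yellow.
t2, t6, t7 between them cover only {black, green, grey} — a naked triple. Remove those values from t1, t4.
That leaves t1 = pink. Remove pink from t5.
t5 must be white (only option left). Strike white from t8.
No further eliminations apply; t8 can still be any of brown, red.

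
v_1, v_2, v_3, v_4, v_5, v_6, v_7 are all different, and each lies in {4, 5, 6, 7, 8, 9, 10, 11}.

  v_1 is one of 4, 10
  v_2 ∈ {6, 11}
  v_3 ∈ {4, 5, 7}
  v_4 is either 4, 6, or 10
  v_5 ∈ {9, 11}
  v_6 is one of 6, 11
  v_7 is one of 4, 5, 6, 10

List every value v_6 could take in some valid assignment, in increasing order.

6, 11

Among the 7 variables, 7 fits only v_3 (and all 7 values in {4, 5, 6, 7, 9, 10, 11} must be used), so v_3 = 7.
The 6 still-open variables together cover exactly {4, 5, 6, 9, 10, 11} — 6 values for 6 variables — and 5 appears only in v_7's list, so v_7 = 5.
The 5 still-open variables together cover exactly {4, 6, 9, 10, 11} — 5 values for 5 variables — and 9 appears only in v_5's list, so v_5 = 9.
The 2 variables v_2 and v_6 are confined to {6, 11}, which locks those values in; drop them from v_4.
No further eliminations apply; v_6 can still be any of 6, 11.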